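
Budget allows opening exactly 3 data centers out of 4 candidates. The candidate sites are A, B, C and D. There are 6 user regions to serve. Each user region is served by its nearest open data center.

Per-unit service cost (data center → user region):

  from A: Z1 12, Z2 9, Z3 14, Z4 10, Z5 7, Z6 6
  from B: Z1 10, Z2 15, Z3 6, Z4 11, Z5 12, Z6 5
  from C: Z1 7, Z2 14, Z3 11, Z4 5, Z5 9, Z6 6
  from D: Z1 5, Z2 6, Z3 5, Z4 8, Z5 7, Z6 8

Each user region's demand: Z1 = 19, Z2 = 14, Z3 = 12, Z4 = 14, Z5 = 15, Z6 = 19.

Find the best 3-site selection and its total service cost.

With exactly 3 open, each user region uses its cheapest among the chosen.
{B, C, D}: Z1→D 5·19=95, Z2→D 6·14=84, Z3→D 5·12=60, Z4→C 5·14=70, Z5→D 7·15=105, Z6→B 5·19=95. Service cost 509.
{A, C, D}: service cost 528
{A, B, D}: service cost 551
Among all 4 size-3 choices, {B, C, D} is lowest.

Choose B, C and D; total service cost 509.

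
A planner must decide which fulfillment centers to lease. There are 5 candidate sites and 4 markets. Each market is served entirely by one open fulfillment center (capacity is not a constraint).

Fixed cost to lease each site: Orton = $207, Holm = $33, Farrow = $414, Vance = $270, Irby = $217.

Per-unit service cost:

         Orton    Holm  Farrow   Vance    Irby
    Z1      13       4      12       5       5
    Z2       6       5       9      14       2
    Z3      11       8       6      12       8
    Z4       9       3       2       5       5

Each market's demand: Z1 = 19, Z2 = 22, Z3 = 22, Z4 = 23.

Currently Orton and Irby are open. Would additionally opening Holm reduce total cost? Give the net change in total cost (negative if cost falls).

Yes — net change −32 (cost falls by 32).

Current service cost with {Orton, Irby}: 430.
Adding Holm: each market re-picks its cheapest; new service cost 365, saving 65.
Extra fixed cost: 33. Net change = 33 − 65 = -32.
(Totals: 854 → 822.)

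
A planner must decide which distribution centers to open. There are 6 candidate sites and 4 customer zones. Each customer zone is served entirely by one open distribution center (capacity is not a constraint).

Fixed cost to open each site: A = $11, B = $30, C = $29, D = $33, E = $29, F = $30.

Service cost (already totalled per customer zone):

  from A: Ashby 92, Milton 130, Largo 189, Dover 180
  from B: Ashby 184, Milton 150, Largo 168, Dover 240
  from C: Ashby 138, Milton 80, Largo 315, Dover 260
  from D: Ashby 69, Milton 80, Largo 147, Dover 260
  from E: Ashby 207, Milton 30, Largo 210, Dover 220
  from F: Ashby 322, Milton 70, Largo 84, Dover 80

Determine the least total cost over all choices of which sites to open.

For any fixed open set, each customer zone goes to its cheapest open site; total = fixed + service.
{D, E, F}: Ashby→D 69, Milton→E 30, Largo→F 84, Dover→F 80. Service 263; fixed 92; total 355.
{A, E, F}: service 286 + fixed 70 = 356
{A, D, E, F}: Ashby→D 69, Milton→E 30, Largo→F 84, Dover→F 80. Service 263; fixed 103; total 366.
{A, B, C, D, E, F}: Ashby→D 69, Milton→E 30, Largo→F 84, Dover→F 80. Service 263; fixed 162; total 425.
No other subset beats 355.

Minimum total cost: 355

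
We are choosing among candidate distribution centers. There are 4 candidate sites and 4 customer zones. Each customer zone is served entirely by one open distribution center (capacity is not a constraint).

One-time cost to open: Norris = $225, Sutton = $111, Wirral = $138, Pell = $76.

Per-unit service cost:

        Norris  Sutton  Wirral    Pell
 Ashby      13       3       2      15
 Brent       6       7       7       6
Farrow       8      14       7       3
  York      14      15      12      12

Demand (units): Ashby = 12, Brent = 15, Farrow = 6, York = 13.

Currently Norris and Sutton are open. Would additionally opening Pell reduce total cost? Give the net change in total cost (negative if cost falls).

No — net change +20 (cost rises by 20).

Current service cost with {Norris, Sutton}: 356.
Adding Pell: each customer zone re-picks its cheapest; new service cost 300, saving 56.
Extra fixed cost: 76. Net change = 76 − 56 = 20.
(Totals: 692 → 712.)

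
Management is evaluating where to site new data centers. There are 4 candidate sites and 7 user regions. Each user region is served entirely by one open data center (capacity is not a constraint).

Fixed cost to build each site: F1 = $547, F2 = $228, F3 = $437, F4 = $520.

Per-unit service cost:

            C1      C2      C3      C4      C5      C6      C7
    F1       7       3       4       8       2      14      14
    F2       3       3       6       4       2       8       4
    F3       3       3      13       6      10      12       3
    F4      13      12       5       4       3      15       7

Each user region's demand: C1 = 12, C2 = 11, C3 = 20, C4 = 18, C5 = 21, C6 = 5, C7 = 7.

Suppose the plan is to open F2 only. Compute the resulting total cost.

Total cost: 599

Each user region is assigned to its cheapest site among the open ones.
{F2}: C1→F2 3·12=36, C2→F2 3·11=33, C3→F2 6·20=120, C4→F2 4·18=72, C5→F2 2·21=42, C6→F2 8·5=40, C7→F2 4·7=28. Service 371; fixed 228; total 599.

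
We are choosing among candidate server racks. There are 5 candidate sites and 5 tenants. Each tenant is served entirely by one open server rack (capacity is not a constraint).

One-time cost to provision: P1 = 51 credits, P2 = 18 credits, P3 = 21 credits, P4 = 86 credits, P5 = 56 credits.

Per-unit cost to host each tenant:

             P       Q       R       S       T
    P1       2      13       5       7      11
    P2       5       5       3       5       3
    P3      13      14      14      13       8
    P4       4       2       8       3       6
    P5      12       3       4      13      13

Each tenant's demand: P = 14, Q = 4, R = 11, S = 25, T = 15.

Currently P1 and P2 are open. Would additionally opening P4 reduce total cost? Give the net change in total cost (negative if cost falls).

Current service cost with {P1, P2}: 251.
Adding P4: each tenant re-picks its cheapest; new service cost 189, saving 62.
Extra fixed cost: 86. Net change = 86 − 62 = 24.
(Totals: 320 → 344.)

No — net change +24 (cost rises by 24).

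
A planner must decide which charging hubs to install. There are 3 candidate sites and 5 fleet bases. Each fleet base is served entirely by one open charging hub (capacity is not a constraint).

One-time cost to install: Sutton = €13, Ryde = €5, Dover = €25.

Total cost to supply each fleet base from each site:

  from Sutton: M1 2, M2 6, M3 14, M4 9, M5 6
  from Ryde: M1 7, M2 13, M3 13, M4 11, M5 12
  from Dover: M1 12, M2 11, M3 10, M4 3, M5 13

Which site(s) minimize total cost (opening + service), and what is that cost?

Open Sutton only; minimum total cost 50.

For any fixed open set, each fleet base goes to its cheapest open site; total = fixed + service.
{Sutton}: M1→Sutton 2, M2→Sutton 6, M3→Sutton 14, M4→Sutton 9, M5→Sutton 6. Service 37; fixed 13; total 50.
{Sutton, Ryde}: service 36 + fixed 18 = 54
{Ryde}: M1→Ryde 7, M2→Ryde 13, M3→Ryde 13, M4→Ryde 11, M5→Ryde 12. Service 56; fixed 5; total 61.
{Sutton, Ryde, Dover}: service 27 + fixed 43 = 70
No other subset beats 50.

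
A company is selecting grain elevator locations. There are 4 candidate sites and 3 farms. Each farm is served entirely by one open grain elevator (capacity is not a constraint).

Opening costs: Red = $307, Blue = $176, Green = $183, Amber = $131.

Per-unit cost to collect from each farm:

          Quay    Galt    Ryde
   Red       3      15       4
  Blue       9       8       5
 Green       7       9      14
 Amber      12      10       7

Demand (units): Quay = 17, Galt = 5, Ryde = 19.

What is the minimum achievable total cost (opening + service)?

For any fixed open set, each farm goes to its cheapest open site; total = fixed + service.
{Blue}: Quay→Blue 9·17=153, Galt→Blue 8·5=40, Ryde→Blue 5·19=95. Service 288; fixed 176; total 464.
{Red}: Quay→Red 3·17=51, Galt→Red 15·5=75, Ryde→Red 4·19=76. Service 202; fixed 307; total 509.
{Amber}: Quay→Amber 12·17=204, Galt→Amber 10·5=50, Ryde→Amber 7·19=133. Service 387; fixed 131; total 518.
{Red, Blue, Green, Amber}: service 167 + fixed 797 = 964
(All 15 nonempty subsets were checked; Blue only is lowest.)

Minimum total cost: 464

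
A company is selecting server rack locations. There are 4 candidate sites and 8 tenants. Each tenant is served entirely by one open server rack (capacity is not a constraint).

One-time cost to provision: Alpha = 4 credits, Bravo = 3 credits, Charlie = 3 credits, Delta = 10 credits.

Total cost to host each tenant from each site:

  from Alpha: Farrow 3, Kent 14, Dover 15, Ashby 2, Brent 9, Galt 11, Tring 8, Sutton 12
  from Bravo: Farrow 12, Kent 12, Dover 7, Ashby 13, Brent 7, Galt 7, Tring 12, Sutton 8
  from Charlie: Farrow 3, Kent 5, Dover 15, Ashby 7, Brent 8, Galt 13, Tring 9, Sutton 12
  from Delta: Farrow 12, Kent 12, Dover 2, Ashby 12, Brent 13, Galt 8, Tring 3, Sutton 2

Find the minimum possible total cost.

For any fixed open set, each tenant goes to its cheapest open site; total = fixed + service.
{Alpha, Charlie, Delta}: Farrow→Alpha 3, Kent→Charlie 5, Dover→Delta 2, Ashby→Alpha 2, Brent→Charlie 8, Galt→Delta 8, Tring→Delta 3, Sutton→Delta 2. Service 33; fixed 17; total 50.
{Alpha, Bravo, Charlie, Delta}: service 31 + fixed 20 = 51
{Charlie, Delta}: Farrow→Charlie 3, Kent→Charlie 5, Dover→Delta 2, Ashby→Charlie 7, Brent→Charlie 8, Galt→Delta 8, Tring→Delta 3, Sutton→Delta 2. Service 38; fixed 13; total 51.
{Bravo}: service 78 + fixed 3 = 81
No other subset beats 50.

Minimum total cost: 50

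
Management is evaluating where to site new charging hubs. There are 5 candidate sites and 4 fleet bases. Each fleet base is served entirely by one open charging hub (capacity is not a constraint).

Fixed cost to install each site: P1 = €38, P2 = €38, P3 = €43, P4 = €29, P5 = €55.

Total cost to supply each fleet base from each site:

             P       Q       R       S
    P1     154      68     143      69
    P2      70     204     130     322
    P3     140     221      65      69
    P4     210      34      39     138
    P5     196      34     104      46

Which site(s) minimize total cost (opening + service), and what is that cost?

Open P2, P4 and P5; minimum total cost 311.

For any fixed open set, each fleet base goes to its cheapest open site; total = fixed + service.
{P2, P4, P5}: P→P2 70, Q→P4 34, R→P4 39, S→P5 46. Service 189; fixed 122; total 311.
{P1, P2, P4}: P→P2 70, Q→P4 34, R→P4 39, S→P1 69. Service 212; fixed 105; total 317.
{P2, P3, P4}: service 212 + fixed 110 = 322
{P1, P2, P3, P4, P5}: P→P2 70, Q→P4 34, R→P4 39, S→P5 46. Service 189; fixed 203; total 392.
No other subset beats 311.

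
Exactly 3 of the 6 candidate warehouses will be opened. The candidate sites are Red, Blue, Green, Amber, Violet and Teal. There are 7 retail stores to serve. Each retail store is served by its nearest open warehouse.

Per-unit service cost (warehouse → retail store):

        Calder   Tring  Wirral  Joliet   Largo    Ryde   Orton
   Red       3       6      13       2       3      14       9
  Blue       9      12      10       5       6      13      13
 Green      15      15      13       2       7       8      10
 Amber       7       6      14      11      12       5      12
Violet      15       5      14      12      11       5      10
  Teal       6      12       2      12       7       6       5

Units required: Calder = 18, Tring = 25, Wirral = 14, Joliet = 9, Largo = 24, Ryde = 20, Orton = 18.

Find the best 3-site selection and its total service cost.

With exactly 3 open, each retail store uses its cheapest among the chosen.
{Red, Violet, Teal}: Calder→Red 3·18=54, Tring→Violet 5·25=125, Wirral→Teal 2·14=28, Joliet→Red 2·9=18, Largo→Red 3·24=72, Ryde→Violet 5·20=100, Orton→Teal 5·18=90. Service cost 487.
{Red, Amber, Teal}: service cost 512
{Red, Blue, Teal}: service cost 532
Among all 20 size-3 choices, {Red, Violet, Teal} is lowest.

Choose Red, Violet and Teal; total service cost 487.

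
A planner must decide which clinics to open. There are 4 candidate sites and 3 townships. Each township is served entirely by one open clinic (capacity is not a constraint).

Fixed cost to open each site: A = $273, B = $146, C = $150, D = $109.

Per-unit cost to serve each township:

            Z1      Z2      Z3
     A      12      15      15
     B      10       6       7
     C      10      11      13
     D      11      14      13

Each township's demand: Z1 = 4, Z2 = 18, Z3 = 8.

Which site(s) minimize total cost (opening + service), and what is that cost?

Open B only; minimum total cost 350.

For any fixed open set, each township goes to its cheapest open site; total = fixed + service.
{B}: Z1→B 10·4=40, Z2→B 6·18=108, Z3→B 7·8=56. Service 204; fixed 146; total 350.
{B, D}: service 204 + fixed 255 = 459
{C}: Z1→C 10·4=40, Z2→C 11·18=198, Z3→C 13·8=104. Service 342; fixed 150; total 492.
{A, B, C, D}: service 204 + fixed 678 = 882
No other subset beats 350.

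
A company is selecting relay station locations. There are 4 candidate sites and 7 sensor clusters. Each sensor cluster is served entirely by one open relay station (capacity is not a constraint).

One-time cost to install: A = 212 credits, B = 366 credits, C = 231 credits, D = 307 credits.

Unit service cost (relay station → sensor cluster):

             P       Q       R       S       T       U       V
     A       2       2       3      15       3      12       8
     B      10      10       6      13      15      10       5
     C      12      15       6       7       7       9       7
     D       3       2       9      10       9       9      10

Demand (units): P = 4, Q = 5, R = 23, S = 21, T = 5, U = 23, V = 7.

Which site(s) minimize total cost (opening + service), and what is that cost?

For any fixed open set, each sensor cluster goes to its cheapest open site; total = fixed + service.
{C}: P→C 12·4=48, Q→C 15·5=75, R→C 6·23=138, S→C 7·21=147, T→C 7·5=35, U→C 9·23=207, V→C 7·7=49. Service 699; fixed 231; total 930.
{A, C}: P→A 2·4=8, Q→A 2·5=10, R→A 3·23=69, S→C 7·21=147, T→A 3·5=15, U→C 9·23=207, V→C 7·7=49. Service 505; fixed 443; total 948.
{A}: service 749 + fixed 212 = 961
{A, B, C, D}: service 491 + fixed 1116 = 1607
(All 15 nonempty subsets were checked; C only is lowest.)

Open C only; minimum total cost 930.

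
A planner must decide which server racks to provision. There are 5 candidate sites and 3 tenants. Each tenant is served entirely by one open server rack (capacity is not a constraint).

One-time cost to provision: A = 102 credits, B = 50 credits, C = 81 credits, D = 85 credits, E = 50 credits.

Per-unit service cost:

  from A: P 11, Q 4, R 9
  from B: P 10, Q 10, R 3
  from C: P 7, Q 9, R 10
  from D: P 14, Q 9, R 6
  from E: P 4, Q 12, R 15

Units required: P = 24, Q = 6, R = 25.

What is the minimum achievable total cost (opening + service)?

For any fixed open set, each tenant goes to its cheapest open site; total = fixed + service.
{B, E}: P→E 4·24=96, Q→B 10·6=60, R→B 3·25=75. Service 231; fixed 100; total 331.
{A, B, E}: P→E 4·24=96, Q→A 4·6=24, R→B 3·25=75. Service 195; fixed 202; total 397.
{B, C, E}: service 225 + fixed 181 = 406
{A, B, C, D, E}: P→E 4·24=96, Q→A 4·6=24, R→B 3·25=75. Service 195; fixed 368; total 563.
No other subset beats 331.

Minimum total cost: 331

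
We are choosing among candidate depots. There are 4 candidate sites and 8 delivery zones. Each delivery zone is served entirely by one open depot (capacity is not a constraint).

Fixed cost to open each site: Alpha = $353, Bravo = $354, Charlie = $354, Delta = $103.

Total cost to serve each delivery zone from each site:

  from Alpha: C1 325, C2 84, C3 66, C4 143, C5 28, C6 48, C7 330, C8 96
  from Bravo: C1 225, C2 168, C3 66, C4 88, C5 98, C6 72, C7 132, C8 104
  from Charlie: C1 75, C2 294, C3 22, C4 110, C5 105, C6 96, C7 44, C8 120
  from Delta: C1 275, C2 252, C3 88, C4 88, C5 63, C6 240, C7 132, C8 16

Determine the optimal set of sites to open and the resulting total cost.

For any fixed open set, each delivery zone goes to its cheapest open site; total = fixed + service.
{Charlie, Delta}: C1→Charlie 75, C2→Delta 252, C3→Charlie 22, C4→Delta 88, C5→Delta 63, C6→Charlie 96, C7→Charlie 44, C8→Delta 16. Service 656; fixed 457; total 1113.
{Alpha, Delta}: service 737 + fixed 456 = 1193
{Alpha, Charlie}: service 507 + fixed 707 = 1214
{Alpha, Bravo, Charlie, Delta}: C1→Charlie 75, C2→Alpha 84, C3→Charlie 22, C4→Bravo 88, C5→Alpha 28, C6→Alpha 48, C7→Charlie 44, C8→Delta 16. Service 405; fixed 1164; total 1569.
No other subset beats 1113.

Open Charlie and Delta; minimum total cost 1113.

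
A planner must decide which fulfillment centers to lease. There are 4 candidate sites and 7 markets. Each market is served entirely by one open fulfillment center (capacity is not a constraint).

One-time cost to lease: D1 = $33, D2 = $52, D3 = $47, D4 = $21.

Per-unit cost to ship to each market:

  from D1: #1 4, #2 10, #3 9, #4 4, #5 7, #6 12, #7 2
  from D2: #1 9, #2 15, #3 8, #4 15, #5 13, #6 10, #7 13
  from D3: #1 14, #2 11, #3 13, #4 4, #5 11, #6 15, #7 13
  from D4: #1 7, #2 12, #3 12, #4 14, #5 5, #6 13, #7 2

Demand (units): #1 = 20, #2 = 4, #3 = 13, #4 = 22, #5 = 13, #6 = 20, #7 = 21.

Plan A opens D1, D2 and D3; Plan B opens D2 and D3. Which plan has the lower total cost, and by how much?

Plan A is cheaper by 354.

Plan A: {D1, D2, D3}: #1→D1 4·20=80, #2→D1 10·4=40, #3→D2 8·13=104, #4→D1 4·22=88, #5→D1 7·13=91, #6→D2 10·20=200, #7→D1 2·21=42. Service 645; fixed 132; total 777.
Plan B: {D2, D3}: #1→D2 9·20=180, #2→D3 11·4=44, #3→D2 8·13=104, #4→D3 4·22=88, #5→D3 11·13=143, #6→D2 10·20=200, #7→D2 13·21=273. Service 1032; fixed 99; total 1131.
Difference: |777 − 1131| = 354.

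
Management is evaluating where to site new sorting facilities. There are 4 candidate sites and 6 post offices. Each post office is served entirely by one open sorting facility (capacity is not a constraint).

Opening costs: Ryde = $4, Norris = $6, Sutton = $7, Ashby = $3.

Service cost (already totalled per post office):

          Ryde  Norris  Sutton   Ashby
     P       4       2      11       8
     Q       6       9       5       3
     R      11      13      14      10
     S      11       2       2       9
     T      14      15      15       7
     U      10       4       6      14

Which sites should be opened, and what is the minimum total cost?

Open Norris and Ashby; minimum total cost 37.

For any fixed open set, each post office goes to its cheapest open site; total = fixed + service.
{Norris, Ashby}: P→Norris 2, Q→Ashby 3, R→Ashby 10, S→Norris 2, T→Ashby 7, U→Norris 4. Service 28; fixed 9; total 37.
{Ryde, Norris, Ashby}: P→Norris 2, Q→Ashby 3, R→Ashby 10, S→Norris 2, T→Ashby 7, U→Norris 4. Service 28; fixed 13; total 41.
{Norris, Sutton, Ashby}: service 28 + fixed 16 = 44
{Ryde, Norris, Sutton, Ashby}: P→Norris 2, Q→Ashby 3, R→Ashby 10, S→Norris 2, T→Ashby 7, U→Norris 4. Service 28; fixed 20; total 48.
(All 15 nonempty subsets were checked; Norris and Ashby is lowest.)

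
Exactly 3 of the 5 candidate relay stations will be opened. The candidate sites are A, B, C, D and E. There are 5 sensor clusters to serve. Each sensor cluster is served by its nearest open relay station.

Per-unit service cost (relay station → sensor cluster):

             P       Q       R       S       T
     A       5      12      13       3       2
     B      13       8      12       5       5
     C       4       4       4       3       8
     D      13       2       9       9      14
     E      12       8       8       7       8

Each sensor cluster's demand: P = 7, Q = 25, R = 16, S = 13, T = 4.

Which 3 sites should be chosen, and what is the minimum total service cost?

With exactly 3 open, each sensor cluster uses its cheapest among the chosen.
{A, C, D}: P→C 4·7=28, Q→D 2·25=50, R→C 4·16=64, S→A 3·13=39, T→A 2·4=8. Service cost 189.
{B, C, D}: service cost 201
{C, D, E}: service cost 213
Among all 10 size-3 choices, {A, C, D} is lowest.

Choose A, C and D; total service cost 189.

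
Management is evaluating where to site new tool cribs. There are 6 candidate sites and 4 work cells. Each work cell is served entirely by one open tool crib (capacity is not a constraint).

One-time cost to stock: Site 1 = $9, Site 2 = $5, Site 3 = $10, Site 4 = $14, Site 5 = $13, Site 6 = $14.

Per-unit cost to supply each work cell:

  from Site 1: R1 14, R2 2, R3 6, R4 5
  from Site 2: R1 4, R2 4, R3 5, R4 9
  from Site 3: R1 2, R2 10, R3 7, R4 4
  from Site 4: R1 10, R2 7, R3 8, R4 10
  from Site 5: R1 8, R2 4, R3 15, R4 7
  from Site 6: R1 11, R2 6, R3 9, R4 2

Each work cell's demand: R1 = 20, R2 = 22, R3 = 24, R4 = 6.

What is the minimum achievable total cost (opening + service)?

For any fixed open set, each work cell goes to its cheapest open site; total = fixed + service.
{Site 1, Site 2, Site 3}: R1→Site 3 2·20=40, R2→Site 1 2·22=44, R3→Site 2 5·24=120, R4→Site 3 4·6=24. Service 228; fixed 24; total 252.
{Site 1, Site 2, Site 3, Site 6}: service 216 + fixed 38 = 254
{Site 1, Site 2, Site 3, Site 5}: service 228 + fixed 37 = 265
{Site 1, Site 2, Site 3, Site 4, Site 5, Site 6}: service 216 + fixed 65 = 281
No other subset beats 252.

Minimum total cost: 252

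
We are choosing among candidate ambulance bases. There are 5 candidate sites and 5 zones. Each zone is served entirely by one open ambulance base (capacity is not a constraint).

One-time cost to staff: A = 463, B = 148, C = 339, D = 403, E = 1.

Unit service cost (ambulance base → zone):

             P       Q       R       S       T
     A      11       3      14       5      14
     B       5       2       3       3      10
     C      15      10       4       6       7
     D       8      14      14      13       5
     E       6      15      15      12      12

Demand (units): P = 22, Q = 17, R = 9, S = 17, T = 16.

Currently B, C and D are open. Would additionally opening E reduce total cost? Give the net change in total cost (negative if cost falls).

Current service cost with {B, C, D}: 302.
Adding E: each zone re-picks its cheapest; new service cost 302, saving 0.
Extra fixed cost: 1. Net change = 1 − 0 = 1.
(Totals: 1192 → 1193.)

No — net change +1 (cost rises by 1).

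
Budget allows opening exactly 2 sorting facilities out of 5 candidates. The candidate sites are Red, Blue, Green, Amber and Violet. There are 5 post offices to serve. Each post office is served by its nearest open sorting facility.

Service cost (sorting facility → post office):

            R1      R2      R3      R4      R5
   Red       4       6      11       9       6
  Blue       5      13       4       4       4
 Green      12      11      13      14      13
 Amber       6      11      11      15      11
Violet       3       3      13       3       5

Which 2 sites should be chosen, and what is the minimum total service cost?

Choose Blue and Violet; total service cost 17.

With exactly 2 open, each post office uses its cheapest among the chosen.
{Blue, Violet}: R1→Violet 3, R2→Violet 3, R3→Blue 4, R4→Violet 3, R5→Blue 4. Service cost 17.
{Red, Blue}: service cost 22
{Red, Violet}: service cost 25
Among all 10 size-2 choices, {Blue, Violet} is lowest.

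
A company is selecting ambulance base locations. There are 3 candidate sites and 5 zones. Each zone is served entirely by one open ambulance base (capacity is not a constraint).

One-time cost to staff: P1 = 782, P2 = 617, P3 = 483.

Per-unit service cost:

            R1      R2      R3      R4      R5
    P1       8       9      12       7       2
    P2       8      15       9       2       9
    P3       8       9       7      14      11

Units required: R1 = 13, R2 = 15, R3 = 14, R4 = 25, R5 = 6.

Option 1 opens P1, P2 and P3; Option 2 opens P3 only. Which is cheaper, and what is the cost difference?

Option 2 is cheaper by 1045.

Option 1: {P1, P2, P3}: R1→P1 8·13=104, R2→P1 9·15=135, R3→P3 7·14=98, R4→P2 2·25=50, R5→P1 2·6=12. Service 399; fixed 1882; total 2281.
Option 2: {P3}: R1→P3 8·13=104, R2→P3 9·15=135, R3→P3 7·14=98, R4→P3 14·25=350, R5→P3 11·6=66. Service 753; fixed 483; total 1236.
Difference: |2281 − 1236| = 1045.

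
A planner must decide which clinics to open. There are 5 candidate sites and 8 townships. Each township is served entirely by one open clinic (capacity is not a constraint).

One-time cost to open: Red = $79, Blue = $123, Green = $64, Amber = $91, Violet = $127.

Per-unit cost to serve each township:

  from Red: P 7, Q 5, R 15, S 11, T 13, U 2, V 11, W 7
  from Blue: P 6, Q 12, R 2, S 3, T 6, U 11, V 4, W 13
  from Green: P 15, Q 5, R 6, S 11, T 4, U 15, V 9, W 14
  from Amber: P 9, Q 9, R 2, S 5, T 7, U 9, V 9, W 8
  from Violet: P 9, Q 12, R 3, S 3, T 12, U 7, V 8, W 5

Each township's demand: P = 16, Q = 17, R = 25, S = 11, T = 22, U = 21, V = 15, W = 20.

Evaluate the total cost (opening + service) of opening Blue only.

Each township is assigned to its cheapest site among the open ones.
{Blue}: P→Blue 6·16=96, Q→Blue 12·17=204, R→Blue 2·25=50, S→Blue 3·11=33, T→Blue 6·22=132, U→Blue 11·21=231, V→Blue 4·15=60, W→Blue 13·20=260. Service 1066; fixed 123; total 1189.

Total cost: 1189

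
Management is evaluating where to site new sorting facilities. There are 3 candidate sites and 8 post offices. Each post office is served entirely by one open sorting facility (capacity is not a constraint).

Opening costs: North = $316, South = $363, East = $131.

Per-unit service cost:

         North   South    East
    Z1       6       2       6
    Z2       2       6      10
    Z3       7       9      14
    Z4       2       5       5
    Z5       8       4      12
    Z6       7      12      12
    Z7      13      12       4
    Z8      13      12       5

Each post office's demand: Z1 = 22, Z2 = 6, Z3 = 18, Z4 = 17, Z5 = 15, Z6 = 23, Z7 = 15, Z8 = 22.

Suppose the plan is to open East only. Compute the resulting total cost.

Total cost: 1286

Each post office is assigned to its cheapest site among the open ones.
{East}: Z1→East 6·22=132, Z2→East 10·6=60, Z3→East 14·18=252, Z4→East 5·17=85, Z5→East 12·15=180, Z6→East 12·23=276, Z7→East 4·15=60, Z8→East 5·22=110. Service 1155; fixed 131; total 1286.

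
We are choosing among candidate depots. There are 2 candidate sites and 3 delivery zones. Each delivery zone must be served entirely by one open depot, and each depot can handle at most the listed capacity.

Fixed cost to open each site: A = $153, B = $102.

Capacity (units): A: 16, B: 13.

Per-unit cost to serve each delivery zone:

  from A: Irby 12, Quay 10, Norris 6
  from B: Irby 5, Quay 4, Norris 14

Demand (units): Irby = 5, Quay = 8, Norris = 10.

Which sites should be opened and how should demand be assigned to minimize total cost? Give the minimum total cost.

Minimum total cost: 372

Open {A, B}: Irby→B 5·5=25, Quay→B 4·8=32, Norris→A 6·10=60.
Loads: A carries 10/16, B carries 13/13. Service 117; fixed 255; total 372.
Next best feasible plan costs 407.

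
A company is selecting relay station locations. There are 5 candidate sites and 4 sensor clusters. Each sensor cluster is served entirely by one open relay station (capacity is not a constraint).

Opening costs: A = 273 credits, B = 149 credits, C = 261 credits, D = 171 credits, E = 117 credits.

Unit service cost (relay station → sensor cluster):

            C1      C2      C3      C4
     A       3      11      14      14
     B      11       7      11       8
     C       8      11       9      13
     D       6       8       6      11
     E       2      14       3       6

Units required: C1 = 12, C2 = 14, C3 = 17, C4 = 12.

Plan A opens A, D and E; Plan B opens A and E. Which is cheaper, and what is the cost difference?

Plan A: {A, D, E}: C1→E 2·12=24, C2→D 8·14=112, C3→E 3·17=51, C4→E 6·12=72. Service 259; fixed 561; total 820.
Plan B: {A, E}: C1→E 2·12=24, C2→A 11·14=154, C3→E 3·17=51, C4→E 6·12=72. Service 301; fixed 390; total 691.
Difference: |820 − 691| = 129.

Plan B is cheaper by 129.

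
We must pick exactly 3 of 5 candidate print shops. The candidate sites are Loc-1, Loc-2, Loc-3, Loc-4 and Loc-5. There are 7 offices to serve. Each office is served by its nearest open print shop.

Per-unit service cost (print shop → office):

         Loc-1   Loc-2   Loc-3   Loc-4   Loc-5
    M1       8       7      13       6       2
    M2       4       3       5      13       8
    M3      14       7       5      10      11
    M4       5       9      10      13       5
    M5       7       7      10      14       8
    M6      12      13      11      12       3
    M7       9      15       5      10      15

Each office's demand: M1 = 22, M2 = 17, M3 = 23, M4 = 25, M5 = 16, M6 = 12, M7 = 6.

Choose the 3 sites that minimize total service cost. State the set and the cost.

Choose Loc-2, Loc-3 and Loc-5; total service cost 513.

With exactly 3 open, each office uses its cheapest among the chosen.
{Loc-2, Loc-3, Loc-5}: M1→Loc-5 2·22=44, M2→Loc-2 3·17=51, M3→Loc-3 5·23=115, M4→Loc-5 5·25=125, M5→Loc-2 7·16=112, M6→Loc-5 3·12=36, M7→Loc-3 5·6=30. Service cost 513.
{Loc-1, Loc-3, Loc-5}: service cost 530
{Loc-3, Loc-4, Loc-5}: service cost 563
Among all 10 size-3 choices, {Loc-2, Loc-3, Loc-5} is lowest.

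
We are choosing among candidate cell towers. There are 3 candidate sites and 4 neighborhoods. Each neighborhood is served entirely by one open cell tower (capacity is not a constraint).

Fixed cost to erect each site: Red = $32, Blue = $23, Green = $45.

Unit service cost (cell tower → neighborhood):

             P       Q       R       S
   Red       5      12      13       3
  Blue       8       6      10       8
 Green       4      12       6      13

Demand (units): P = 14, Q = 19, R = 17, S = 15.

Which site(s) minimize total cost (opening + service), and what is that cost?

Open Red, Blue and Green; minimum total cost 417.

For any fixed open set, each neighborhood goes to its cheapest open site; total = fixed + service.
{Red, Blue, Green}: P→Green 4·14=56, Q→Blue 6·19=114, R→Green 6·17=102, S→Red 3·15=45. Service 317; fixed 100; total 417.
{Red, Blue}: service 399 + fixed 55 = 454
{Blue, Green}: service 392 + fixed 68 = 460
{Blue}: P→Blue 8·14=112, Q→Blue 6·19=114, R→Blue 10·17=170, S→Blue 8·15=120. Service 516; fixed 23; total 539.
No other subset beats 417.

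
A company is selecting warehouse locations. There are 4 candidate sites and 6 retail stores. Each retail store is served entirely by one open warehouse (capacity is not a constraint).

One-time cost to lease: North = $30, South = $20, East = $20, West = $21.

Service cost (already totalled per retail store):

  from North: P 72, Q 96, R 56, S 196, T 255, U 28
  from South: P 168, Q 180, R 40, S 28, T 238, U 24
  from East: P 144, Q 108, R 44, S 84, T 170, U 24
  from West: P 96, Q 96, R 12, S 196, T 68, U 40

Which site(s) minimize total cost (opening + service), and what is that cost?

For any fixed open set, each retail store goes to its cheapest open site; total = fixed + service.
{South, West}: P→West 96, Q→West 96, R→West 12, S→South 28, T→West 68, U→South 24. Service 324; fixed 41; total 365.
{North, South, West}: service 300 + fixed 71 = 371
{South, East, West}: service 324 + fixed 61 = 385
{North, South, East, West}: service 300 + fixed 91 = 391
(All 15 nonempty subsets were checked; South and West is lowest.)

Open South and West; minimum total cost 365.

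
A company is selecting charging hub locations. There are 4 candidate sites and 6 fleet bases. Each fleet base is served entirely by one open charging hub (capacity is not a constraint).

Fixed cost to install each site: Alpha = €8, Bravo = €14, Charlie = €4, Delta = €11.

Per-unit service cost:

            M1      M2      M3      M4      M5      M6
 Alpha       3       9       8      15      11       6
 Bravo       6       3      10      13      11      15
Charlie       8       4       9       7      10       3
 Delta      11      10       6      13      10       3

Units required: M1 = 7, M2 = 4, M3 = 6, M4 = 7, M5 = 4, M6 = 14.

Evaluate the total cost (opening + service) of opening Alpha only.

Each fleet base is assigned to its cheapest site among the open ones.
{Alpha}: M1→Alpha 3·7=21, M2→Alpha 9·4=36, M3→Alpha 8·6=48, M4→Alpha 15·7=105, M5→Alpha 11·4=44, M6→Alpha 6·14=84. Service 338; fixed 8; total 346.

Total cost: 346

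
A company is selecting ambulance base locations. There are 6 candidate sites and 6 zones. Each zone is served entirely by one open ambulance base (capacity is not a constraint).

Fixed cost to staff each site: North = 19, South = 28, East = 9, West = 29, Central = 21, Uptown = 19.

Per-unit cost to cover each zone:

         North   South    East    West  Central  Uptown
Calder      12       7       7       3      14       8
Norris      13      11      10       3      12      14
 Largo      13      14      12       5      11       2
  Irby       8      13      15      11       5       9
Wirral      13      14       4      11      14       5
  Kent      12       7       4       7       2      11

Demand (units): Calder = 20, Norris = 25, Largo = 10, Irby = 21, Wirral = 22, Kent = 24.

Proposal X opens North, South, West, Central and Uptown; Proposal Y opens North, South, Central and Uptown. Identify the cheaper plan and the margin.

Proposal X: {North, South, West, Central, Uptown}: Calder→West 3·20=60, Norris→West 3·25=75, Largo→Uptown 2·10=20, Irby→Central 5·21=105, Wirral→Uptown 5·22=110, Kent→Central 2·24=48. Service 418; fixed 116; total 534.
Proposal Y: {North, South, Central, Uptown}: Calder→South 7·20=140, Norris→South 11·25=275, Largo→Uptown 2·10=20, Irby→Central 5·21=105, Wirral→Uptown 5·22=110, Kent→Central 2·24=48. Service 698; fixed 87; total 785.
Difference: |534 − 785| = 251.

Proposal X is cheaper by 251.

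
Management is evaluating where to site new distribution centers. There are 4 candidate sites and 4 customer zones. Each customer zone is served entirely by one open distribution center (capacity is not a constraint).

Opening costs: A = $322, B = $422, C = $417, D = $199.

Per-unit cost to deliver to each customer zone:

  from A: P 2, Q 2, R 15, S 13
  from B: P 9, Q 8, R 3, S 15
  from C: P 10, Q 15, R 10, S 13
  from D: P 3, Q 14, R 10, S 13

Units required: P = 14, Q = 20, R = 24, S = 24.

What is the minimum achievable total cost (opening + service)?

For any fixed open set, each customer zone goes to its cheapest open site; total = fixed + service.
{A}: P→A 2·14=28, Q→A 2·20=40, R→A 15·24=360, S→A 13·24=312. Service 740; fixed 322; total 1062.
{D}: P→D 3·14=42, Q→D 14·20=280, R→D 10·24=240, S→D 13·24=312. Service 874; fixed 199; total 1073.
{B}: service 718 + fixed 422 = 1140
{A, B, C, D}: service 452 + fixed 1360 = 1812
(All 15 nonempty subsets were checked; A only is lowest.)

Minimum total cost: 1062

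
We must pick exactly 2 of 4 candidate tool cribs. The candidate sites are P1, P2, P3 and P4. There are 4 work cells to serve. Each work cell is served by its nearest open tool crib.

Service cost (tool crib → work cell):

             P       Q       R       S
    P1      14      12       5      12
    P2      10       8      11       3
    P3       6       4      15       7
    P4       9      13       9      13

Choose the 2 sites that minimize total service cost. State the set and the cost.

Choose P1 and P3; total service cost 22.

With exactly 2 open, each work cell uses its cheapest among the chosen.
{P1, P3}: P→P3 6, Q→P3 4, R→P1 5, S→P3 7. Service cost 22.
{P2, P3}: service cost 24
{P1, P2}: service cost 26
Among all 6 size-2 choices, {P1, P3} is lowest.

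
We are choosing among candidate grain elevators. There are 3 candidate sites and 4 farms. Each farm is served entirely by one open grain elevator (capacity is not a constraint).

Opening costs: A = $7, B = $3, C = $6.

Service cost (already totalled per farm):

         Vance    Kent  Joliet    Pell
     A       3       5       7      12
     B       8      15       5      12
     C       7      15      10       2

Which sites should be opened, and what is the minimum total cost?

For any fixed open set, each farm goes to its cheapest open site; total = fixed + service.
{A, C}: Vance→A 3, Kent→A 5, Joliet→A 7, Pell→C 2. Service 17; fixed 13; total 30.
{A, B, C}: Vance→A 3, Kent→A 5, Joliet→B 5, Pell→C 2. Service 15; fixed 16; total 31.
{A}: service 27 + fixed 7 = 34
{B}: service 40 + fixed 3 = 43
No other subset beats 30.

Open A and C; minimum total cost 30.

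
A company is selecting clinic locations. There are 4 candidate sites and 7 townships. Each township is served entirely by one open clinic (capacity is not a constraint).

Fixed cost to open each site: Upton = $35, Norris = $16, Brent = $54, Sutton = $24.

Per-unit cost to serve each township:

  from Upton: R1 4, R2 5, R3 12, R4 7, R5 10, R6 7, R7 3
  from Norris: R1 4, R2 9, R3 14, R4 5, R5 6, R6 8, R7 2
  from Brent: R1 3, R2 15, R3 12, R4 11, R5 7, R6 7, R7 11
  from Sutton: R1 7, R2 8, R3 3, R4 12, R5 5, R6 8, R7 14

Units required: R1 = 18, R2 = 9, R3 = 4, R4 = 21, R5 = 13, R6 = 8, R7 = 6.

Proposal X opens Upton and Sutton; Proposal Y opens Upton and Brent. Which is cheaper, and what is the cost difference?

Proposal X: {Upton, Sutton}: R1→Upton 4·18=72, R2→Upton 5·9=45, R3→Sutton 3·4=12, R4→Upton 7·21=147, R5→Sutton 5·13=65, R6→Upton 7·8=56, R7→Upton 3·6=18. Service 415; fixed 59; total 474.
Proposal Y: {Upton, Brent}: R1→Brent 3·18=54, R2→Upton 5·9=45, R3→Upton 12·4=48, R4→Upton 7·21=147, R5→Brent 7·13=91, R6→Upton 7·8=56, R7→Upton 3·6=18. Service 459; fixed 89; total 548.
Difference: |474 − 548| = 74.

Proposal X is cheaper by 74.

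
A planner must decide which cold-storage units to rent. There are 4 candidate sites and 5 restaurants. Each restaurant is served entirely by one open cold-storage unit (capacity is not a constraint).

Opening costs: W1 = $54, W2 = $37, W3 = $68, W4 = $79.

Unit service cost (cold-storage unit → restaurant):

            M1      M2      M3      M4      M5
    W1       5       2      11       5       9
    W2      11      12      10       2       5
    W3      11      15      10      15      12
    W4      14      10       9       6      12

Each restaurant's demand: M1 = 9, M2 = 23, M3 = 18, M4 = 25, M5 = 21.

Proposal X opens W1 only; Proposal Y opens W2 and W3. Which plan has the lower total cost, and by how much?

Proposal X: {W1}: M1→W1 5·9=45, M2→W1 2·23=46, M3→W1 11·18=198, M4→W1 5·25=125, M5→W1 9·21=189. Service 603; fixed 54; total 657.
Proposal Y: {W2, W3}: M1→W2 11·9=99, M2→W2 12·23=276, M3→W2 10·18=180, M4→W2 2·25=50, M5→W2 5·21=105. Service 710; fixed 105; total 815.
Difference: |657 − 815| = 158.

Proposal X is cheaper by 158.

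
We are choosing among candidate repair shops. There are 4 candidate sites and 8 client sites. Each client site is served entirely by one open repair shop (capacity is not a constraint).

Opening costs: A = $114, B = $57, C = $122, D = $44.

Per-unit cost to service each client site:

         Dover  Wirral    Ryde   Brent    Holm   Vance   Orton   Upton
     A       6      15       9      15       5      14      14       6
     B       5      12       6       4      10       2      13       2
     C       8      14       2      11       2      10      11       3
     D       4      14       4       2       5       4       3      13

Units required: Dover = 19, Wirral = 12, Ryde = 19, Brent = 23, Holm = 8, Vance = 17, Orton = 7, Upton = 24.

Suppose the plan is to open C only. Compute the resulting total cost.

Each client site is assigned to its cheapest site among the open ones.
{C}: Dover→C 8·19=152, Wirral→C 14·12=168, Ryde→C 2·19=38, Brent→C 11·23=253, Holm→C 2·8=16, Vance→C 10·17=170, Orton→C 11·7=77, Upton→C 3·24=72. Service 946; fixed 122; total 1068.

Total cost: 1068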